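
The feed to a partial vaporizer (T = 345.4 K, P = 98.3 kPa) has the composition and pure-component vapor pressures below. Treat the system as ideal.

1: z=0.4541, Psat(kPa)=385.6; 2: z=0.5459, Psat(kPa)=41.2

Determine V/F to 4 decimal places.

V/F = 0.5950

Raoult's law: Kᵢ = Pᵢˢᵃᵗ/P = Pᵢˢᵃᵗ/98.3.
  K_1 = 385.6/98.3 = 3.922686, K_2 = 41.2/98.3 = 0.419125
Rachford–Rice: g(V/F) = Σ zᵢ(Kᵢ−1)/(1+V/F(Kᵢ−1)) = 0.
Feasibility: ΣzᵢKᵢ = 2.0101, Σzᵢ/Kᵢ = 1.4182 — both > 1, two phases present.
Binary case is linear: z₁(K₁−1)(1+V/F(K₂−1)) + z₂(K₂−1)(1+V/F(K₁−1)) = 0
⇒ V/F = [z₁(K₁−1)+z₂(K₂−1)] / [−(K₁−1)(K₂−1)] = 1.01009/1.69771 = 0.5950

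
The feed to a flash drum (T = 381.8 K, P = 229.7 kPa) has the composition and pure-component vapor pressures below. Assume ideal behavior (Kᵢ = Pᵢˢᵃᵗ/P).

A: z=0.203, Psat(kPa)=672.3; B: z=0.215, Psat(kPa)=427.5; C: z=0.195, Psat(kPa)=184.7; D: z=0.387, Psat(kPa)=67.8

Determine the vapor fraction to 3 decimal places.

Raoult's law: Kᵢ = Pᵢˢᵃᵗ/P = Pᵢˢᵃᵗ/229.7.
  K_A = 672.3/229.7 = 2.92686, K_B = 427.5/229.7 = 1.86112, K_C = 184.7/229.7 = 0.80409, K_D = 67.8/229.7 = 0.29517
Let ψ = V/F and solve Σ zᵢ(Kᵢ−1)/(1+ψ(Kᵢ−1)) = 0.
Feasibility: ΣzᵢKᵢ = 1.265, Σzᵢ/Kᵢ = 1.739 — both > 1, two phases present.
Newton–Raphson from ψ = 0.58:
  ψ = 0.580: g = -0.1963, g' = -0.799 → ψ = 0.334
  ψ = 0.334: g = -0.0160, g' = -0.713 → ψ = 0.312
Converged at ψ = 0.312.

ψ = 0.312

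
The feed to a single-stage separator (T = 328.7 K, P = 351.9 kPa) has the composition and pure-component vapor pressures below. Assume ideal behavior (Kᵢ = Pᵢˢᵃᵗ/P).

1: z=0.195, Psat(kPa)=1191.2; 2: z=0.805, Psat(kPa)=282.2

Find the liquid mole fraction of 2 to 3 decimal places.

Raoult's law: Kᵢ = Pᵢˢᵃᵗ/P = Pᵢˢᵃᵗ/351.9.
  K_1 = 1191.2/351.9 = 3.38505, K_2 = 282.2/351.9 = 0.80193
Material balance + equilibrium reduce to Σ zᵢ(Kᵢ−1)/(1+ψ(Kᵢ−1)) = 0.
Check two-phase: ΣzᵢKᵢ = 1.306 > 1 and Σzᵢ/Kᵢ = 1.061 > 1, so g(0) = 0.306 > 0 and g(1) = -0.061 < 0.
Binary case is linear: z₁(K₁−1)(1+ψ(K₂−1)) + z₂(K₂−1)(1+ψ(K₁−1)) = 0
⇒ ψ = [z₁(K₁−1)+z₂(K₂−1)] / [−(K₁−1)(K₂−1)] = 0.3056/0.4724 = 0.647
Compositions from xᵢ = zᵢ/(1+ψ(Kᵢ−1)), yᵢ = Kᵢxᵢ:
  1: x = 0.077, y = 0.260
  2: x = 0.923, y = 0.740

x_2 = 0.923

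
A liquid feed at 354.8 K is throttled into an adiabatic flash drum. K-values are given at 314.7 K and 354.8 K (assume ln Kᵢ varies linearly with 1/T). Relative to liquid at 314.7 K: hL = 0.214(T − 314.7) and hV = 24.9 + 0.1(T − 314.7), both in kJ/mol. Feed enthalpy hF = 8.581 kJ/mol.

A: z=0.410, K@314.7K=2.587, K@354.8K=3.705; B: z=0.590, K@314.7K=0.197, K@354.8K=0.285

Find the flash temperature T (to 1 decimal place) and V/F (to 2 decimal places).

T = 329.5 K, V/F = 0.23

Adiabatic flash: solve Rachford–Rice at each trial T, then check hF = ψ·hV(T) + (1−ψ)·hL(T).
  T = 314.7 K: K = (2.587, 0.197), RR gives ψ = 0.139, H_out = 3.456 kJ/mol
  T = 354.8 K: K = (3.705, 0.285), RR gives ψ = 0.355, H_out = 15.804 kJ/mol
  T = 334.8 K: K = (3.131, 0.240), RR gives ψ = 0.262, H_out = 10.233 kJ/mol
  T = 324.8 K: K = (2.856, 0.218), RR gives ψ = 0.206, H_out = 7.063 kJ/mol
  T = 329.8 K: K = (2.992, 0.229), RR gives ψ = 0.235, H_out = 8.689 kJ/mol
  T = 327.3 K: K = (2.924, 0.223), RR gives ψ = 0.221, H_out = 7.888 kJ/mol
  T = 328.6 K: K = (2.959, 0.226), RR gives ψ = 0.229, H_out = 8.307 kJ/mol
Linear interpolation between T = 328.6 (H_out = 8.307) and T = 329.8 (H_out = 8.689) on hF = 8.581 gives T ≈ 329.5 K, at which ψ = 0.23.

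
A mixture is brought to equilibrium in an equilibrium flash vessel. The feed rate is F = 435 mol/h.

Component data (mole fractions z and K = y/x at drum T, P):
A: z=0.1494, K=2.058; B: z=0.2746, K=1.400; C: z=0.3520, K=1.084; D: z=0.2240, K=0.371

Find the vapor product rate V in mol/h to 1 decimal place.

Rachford–Rice: g(V/F) = Σ zᵢ(Kᵢ−1)/(1+V/F(Kᵢ−1)) = 0.
Feasibility: ΣzᵢKᵢ = 1.1566, Σzᵢ/Kᵢ = 1.1972 — both > 1, two phases present.
Newton–Raphson from V/F = 0.48:
  V/F = 0.4800: g = 0.02356, g' = -0.2886 → V/F = 0.5616
  V/F = 0.5616: g = -0.00079, g' = -0.3092 → V/F = 0.5591
Converged at V/F = 0.5591.
Then V = V/F·F = 0.5591·435 = 243.2 mol/h and L = F − V = 191.8 mol/h.

V = 243.2 mol/h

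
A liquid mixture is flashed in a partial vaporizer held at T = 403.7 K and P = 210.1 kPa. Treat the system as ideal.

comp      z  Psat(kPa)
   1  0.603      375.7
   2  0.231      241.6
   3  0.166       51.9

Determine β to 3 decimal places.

β = 0.811

Raoult's law: Kᵢ = Pᵢˢᵃᵗ/P = Pᵢˢᵃᵗ/210.1.
  K_1 = 375.7/210.1 = 1.78820, K_2 = 241.6/210.1 = 1.14993, K_3 = 51.9/210.1 = 0.24703
Iterate (Newton) starting at β = 0.5:
  β = 0.500: g = 0.1727, g' = -0.439 → β = 0.893
  β = 0.893: g = -0.0721, g' = -1.010 → β = 0.822
  β = 0.822: g = -0.0085, g' = -0.789 → β = 0.811
Converged at β = 0.811.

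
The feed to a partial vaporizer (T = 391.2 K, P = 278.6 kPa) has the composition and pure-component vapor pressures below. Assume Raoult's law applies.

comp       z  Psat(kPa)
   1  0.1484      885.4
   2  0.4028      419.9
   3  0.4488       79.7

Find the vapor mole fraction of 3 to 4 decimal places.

y_3 = 0.1564

Raoult's law: Kᵢ = Pᵢˢᵃᵗ/P = Pᵢˢᵃᵗ/278.6.
  K_1 = 885.4/278.6 = 3.178033, K_2 = 419.9/278.6 = 1.507179, K_3 = 79.7/278.6 = 0.286073
Material balance + equilibrium reduce to Σ zᵢ(Kᵢ−1)/(1+V/F(Kᵢ−1)) = 0.
g(0) = ΣzᵢKᵢ − 1 = 0.2071 and g(1) = 1 − Σzᵢ/Kᵢ = -0.8828, so a root lies in (0, 1).
Newton–Raphson from V/F = 0.5:
  V/F = 0.5000: g = -0.18059, g' = -0.7805 → V/F = 0.2686
  V/F = 0.2686: g = -0.01272, g' = -0.7106 → V/F = 0.2507
  V/F = 0.2507: g = 0.00004, g' = -0.7154 → V/F = 0.2508
Converged at V/F = 0.2508.
Compositions from xᵢ = zᵢ/(1+V/F(Kᵢ−1)), yᵢ = Kᵢxᵢ:
  1: x = 0.0960, y = 0.3050
  2: x = 0.3574, y = 0.5386
  3: x = 0.5467, y = 0.1564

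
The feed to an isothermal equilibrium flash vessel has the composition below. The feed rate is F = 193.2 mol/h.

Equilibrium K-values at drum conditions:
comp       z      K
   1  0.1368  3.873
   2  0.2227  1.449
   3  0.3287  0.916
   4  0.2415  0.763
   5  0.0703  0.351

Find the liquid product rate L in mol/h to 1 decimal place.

L = 40.3 mol/h

Rachford–Rice: g(β) = Σ zᵢ(Kᵢ−1)/(1+β(Kᵢ−1)) = 0.
Check two-phase: ΣzᵢKᵢ = 1.3625 > 1 and Σzᵢ/Kᵢ = 1.0647 > 1, so g(0) = 0.3625 > 0 and g(1) = -0.0647 < 0.
Newton iteration, β⁰ = 0.35:
  β = 0.3500: g = 0.13249, g' = -0.3824 → β = 0.6964
  β = 0.6964: g = 0.02601, g' = -0.2721 → β = 0.7920
  β = 0.7920: g = -0.00017, g' = -0.2783 → β = 0.7914
Converged at β = 0.7914.
Then V = β·F = 0.7914·193.2 = 152.9 mol/h and L = F − V = 40.3 mol/h.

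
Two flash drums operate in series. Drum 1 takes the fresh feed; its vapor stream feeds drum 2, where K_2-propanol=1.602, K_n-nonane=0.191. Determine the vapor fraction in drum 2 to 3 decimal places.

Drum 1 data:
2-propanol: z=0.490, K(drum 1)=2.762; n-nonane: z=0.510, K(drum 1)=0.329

Drum 1:
Material balance + equilibrium reduce to Σ zᵢ(Kᵢ−1)/(1+ψ₁(Kᵢ−1)) = 0.
Feasibility: ΣzᵢKᵢ = 1.521, Σzᵢ/Kᵢ = 1.728 — both > 1, two phases present.
Binary case is linear: z₁(K₁−1)(1+ψ₁(K₂−1)) + z₂(K₂−1)(1+ψ₁(K₁−1)) = 0
⇒ ψ₁ = [z₁(K₁−1)+z₂(K₂−1)] / [−(K₁−1)(K₂−1)] = 0.5212/1.1823 = 0.441
Drum-1 compositions:
  2-propanol: x = 0.276, y = 0.762
  n-nonane: x = 0.724, y = 0.238
Drum-2 feed = drum-1 vapor: z₂ = (0.7617, 0.2383).
Drum 2:
Rachford–Rice: g(ψ₂) = Σ zᵢ(Kᵢ−1)/(1+ψ₂(Kᵢ−1)) = 0.
Feasibility: ΣzᵢKᵢ = 1.266, Σzᵢ/Kᵢ = 1.723 — both > 1, two phases present.
Iterate (Newton) starting at ψ₂ = 0.5:
  ψ₂ = 0.500: g = 0.0288, g' = -0.603 → ψ₂ = 0.548
  ψ₂ = 0.548: g = -0.0013, g' = -0.659 → ψ₂ = 0.546
Converged at ψ₂ = 0.546.
  2-propanol: x = 0.573, y = 0.919
  n-nonane: x = 0.427, y = 0.081

V/F (drum 2) = 0.546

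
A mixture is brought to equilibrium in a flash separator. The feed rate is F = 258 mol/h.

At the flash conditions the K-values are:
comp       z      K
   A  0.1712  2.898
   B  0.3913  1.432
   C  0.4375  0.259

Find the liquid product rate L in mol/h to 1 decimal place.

L = 202.6 mol/h

Newton iteration, ψ⁰ = 0.55:
  ψ = 0.5500: g = -0.25163, g' = -0.8797 → ψ = 0.2640
  ψ = 0.2640: g = -0.03480, g' = -0.7038 → ψ = 0.2145
  ψ = 0.2145: g = 0.00016, g' = -0.7122 → ψ = 0.2147
Converged at ψ = 0.2147.
Then V = ψ·F = 0.2147·258 = 55.4 mol/h and L = F − V = 202.6 mol/h.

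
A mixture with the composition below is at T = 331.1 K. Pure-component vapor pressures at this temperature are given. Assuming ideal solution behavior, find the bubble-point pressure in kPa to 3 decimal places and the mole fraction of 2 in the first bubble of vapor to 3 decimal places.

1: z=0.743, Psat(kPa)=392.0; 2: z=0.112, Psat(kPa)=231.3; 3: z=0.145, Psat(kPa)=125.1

Pbub = 335.301 kPa, y_2 = 0.077

At the bubble point ψ → 0, so ΣzᵢKᵢ = 1 with Kᵢ = Pᵢˢᵃᵗ/P ⇒ P = ΣzᵢPᵢˢᵃᵗ.
P = 0.743·392.0 + 0.112·231.3 + 0.145·125.1 = 335.301 kPa
yᵢ = zᵢPᵢˢᵃᵗ/P ⇒ y_2 = 0.112·231.3/335.301 = 0.077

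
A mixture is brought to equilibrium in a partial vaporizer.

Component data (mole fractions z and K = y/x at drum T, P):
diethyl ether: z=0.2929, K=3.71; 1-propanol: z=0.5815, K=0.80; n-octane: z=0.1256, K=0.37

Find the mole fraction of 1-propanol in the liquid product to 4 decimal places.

Material balance + equilibrium reduce to Σ zᵢ(Kᵢ−1)/(1+ψ(Kᵢ−1)) = 0.
Feasibility: ΣzᵢKᵢ = 1.5983, Σzᵢ/Kᵢ = 1.1453 — both > 1, two phases present.
Iterate (Newton) starting at ψ = 0.59:
  ψ = 0.5900: g = 0.04762, g' = -0.4747 → ψ = 0.6903
  ψ = 0.6903: g = 0.00154, g' = -0.4484 → ψ = 0.6938
Converged at ψ = 0.6938.
Compositions from xᵢ = zᵢ/(1+ψ(Kᵢ−1)), yᵢ = Kᵢxᵢ:
  diethyl ether: x = 0.1017, y = 0.3773
  1-propanol: x = 0.6752, y = 0.5401
  n-octane: x = 0.2231, y = 0.0826

x_1-propanol = 0.6752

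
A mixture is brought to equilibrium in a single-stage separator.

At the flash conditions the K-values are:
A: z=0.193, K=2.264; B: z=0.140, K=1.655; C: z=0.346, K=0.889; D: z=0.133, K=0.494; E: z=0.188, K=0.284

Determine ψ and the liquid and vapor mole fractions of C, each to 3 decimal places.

Newton iteration, ψ⁰ = 0.7:
  ψ = 0.700: g = -0.2234, g' = -0.589 → ψ = 0.321
  ψ = 0.321: g = -0.0455, g' = -0.413 → ψ = 0.210
  ψ = 0.210: g = 0.0002, g' = -0.420 → ψ = 0.211
Converged at ψ = 0.211.
Compositions from xᵢ = zᵢ/(1+ψ(Kᵢ−1)), yᵢ = Kᵢxᵢ:
  A: x = 0.152, y = 0.345
  B: x = 0.123, y = 0.204
  C: x = 0.354, y = 0.315
  D: x = 0.149, y = 0.074
  E: x = 0.221, y = 0.063

ψ = 0.211, x_C = 0.354, y_C = 0.315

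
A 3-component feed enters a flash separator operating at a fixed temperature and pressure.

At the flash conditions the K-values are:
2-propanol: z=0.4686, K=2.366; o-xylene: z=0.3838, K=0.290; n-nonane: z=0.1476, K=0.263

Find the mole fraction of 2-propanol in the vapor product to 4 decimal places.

y_2-propanol = 0.8148

Let ψ = V/F and solve Σ zᵢ(Kᵢ−1)/(1+ψ(Kᵢ−1)) = 0.
g(0) = ΣzᵢKᵢ − 1 = 0.2588 and g(1) = 1 − Σzᵢ/Kᵢ = -1.0827, so a root lies in (0, 1).
Newton–Raphson from ψ = 0.5:
  ψ = 0.5000: g = -0.21440, g' = -0.9748 → ψ = 0.2801
  ψ = 0.2801: g = -0.01421, g' = -0.8862 → ψ = 0.2640
Converged at ψ = 0.2640.
Compositions from xᵢ = zᵢ/(1+ψ(Kᵢ−1)), yᵢ = Kᵢxᵢ:
  2-propanol: x = 0.3444, y = 0.8148
  o-xylene: x = 0.4724, y = 0.1370
  n-nonane: x = 0.1833, y = 0.0482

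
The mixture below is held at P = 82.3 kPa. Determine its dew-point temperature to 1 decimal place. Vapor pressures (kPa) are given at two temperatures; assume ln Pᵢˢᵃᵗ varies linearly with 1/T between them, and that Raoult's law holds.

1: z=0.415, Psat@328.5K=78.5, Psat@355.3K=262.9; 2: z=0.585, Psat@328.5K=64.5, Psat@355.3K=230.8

T = 331.8 K

Dew-point temperature: Σzᵢ·P/Pᵢˢᵃᵗ(T) = 1. Interpolate ln Pᵢˢᵃᵗ = aᵢ + bᵢ/T.
  T = 328.5 K: ΣzᵢP/Pᵢˢᵃᵗ = 1.1815
  T = 355.3 K: ΣzᵢP/Pᵢˢᵃᵗ = 0.3385
  T = 341.9 K: ΣzᵢP/Pᵢˢᵃᵗ = 0.6170
  T = 335.2 K: ΣzᵢP/Pᵢˢᵃᵗ = 0.8483
  T = 331.9 K: ΣzᵢP/Pᵢˢᵃᵗ = 0.9970
  T = 330.2 K: ΣzᵢP/Pᵢˢᵃᵗ = 1.0849
Interpolating between 330.2 K and 331.9 K gives T ≈ 331.8 K.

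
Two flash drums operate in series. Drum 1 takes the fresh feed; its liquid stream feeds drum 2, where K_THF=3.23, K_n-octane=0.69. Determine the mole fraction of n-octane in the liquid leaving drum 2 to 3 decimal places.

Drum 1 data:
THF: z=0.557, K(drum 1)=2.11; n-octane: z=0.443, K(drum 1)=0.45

x_n-octane (drum 2) = 0.878

Drum 1:
Rachford–Rice: g(ψ₁) = Σ zᵢ(Kᵢ−1)/(1+ψ₁(Kᵢ−1)) = 0.
Check two-phase: ΣzᵢKᵢ = 1.375 > 1 and Σzᵢ/Kᵢ = 1.248 > 1, so g(0) = 0.375 > 0 and g(1) = -0.248 < 0.
Binary case is linear: z₁(K₁−1)(1+ψ₁(K₂−1)) + z₂(K₂−1)(1+ψ₁(K₁−1)) = 0
⇒ ψ₁ = [z₁(K₁−1)+z₂(K₂−1)] / [−(K₁−1)(K₂−1)] = 0.3746/0.6105 = 0.614
Drum-1 compositions:
  THF: x = 0.331, y = 0.699
  n-octane: x = 0.669, y = 0.301
Drum-2 feed = drum-1 liquid: z₂ = (0.3313, 0.6687).
Drum 2:
Let ψ₂ = V/F and solve Σ zᵢ(Kᵢ−1)/(1+ψ₂(Kᵢ−1)) = 0.
Check two-phase: ΣzᵢKᵢ = 1.532 > 1 and Σzᵢ/Kᵢ = 1.072 > 1, so g(0) = 0.532 > 0 and g(1) = -0.072 < 0.
Newton iteration, ψ₂⁰ = 0.5:
  ψ₂ = 0.500: g = 0.1040, g' = -0.458 → ψ₂ = 0.727
  ψ₂ = 0.727: g = 0.0143, g' = -0.347 → ψ₂ = 0.768
  ψ₂ = 0.768: g = 0.0003, g' = -0.335 → ψ₂ = 0.769
Converged at ψ₂ = 0.769.
  THF: x = 0.122, y = 0.394
  n-octane: x = 0.878, y = 0.606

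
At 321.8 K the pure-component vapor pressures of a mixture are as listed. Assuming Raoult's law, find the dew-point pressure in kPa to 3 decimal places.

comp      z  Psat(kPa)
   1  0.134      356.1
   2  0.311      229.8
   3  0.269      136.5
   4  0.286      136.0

Pdew = 172.316 kPa

At the dew point ψ → 1, so Σzᵢ/Kᵢ = 1 with Kᵢ = Pᵢˢᵃᵗ/P ⇒ 1/P = Σzᵢ/Pᵢˢᵃᵗ.
1/P = 0.134/356.1 + 0.311/229.8 + 0.269/136.5 + 0.286/136.0 = 0.005803 ⇒ P = 172.316 kPa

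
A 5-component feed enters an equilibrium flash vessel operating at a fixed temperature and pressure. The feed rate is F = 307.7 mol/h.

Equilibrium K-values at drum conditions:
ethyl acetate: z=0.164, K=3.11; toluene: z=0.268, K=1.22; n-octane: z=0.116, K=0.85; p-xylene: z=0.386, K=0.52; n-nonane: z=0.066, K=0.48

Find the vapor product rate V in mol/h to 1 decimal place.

V = 86.6 mol/h

Newton iteration, ψ⁰ = 0.39:
  ψ = 0.390: g = -0.0454, g' = -0.396 → ψ = 0.276
  ψ = 0.276: g = 0.0027, g' = -0.449 → ψ = 0.282
Converged at ψ = 0.282.
Then V = ψ·F = 0.2815·307.7 = 86.6 mol/h and L = F − V = 221.1 mol/h.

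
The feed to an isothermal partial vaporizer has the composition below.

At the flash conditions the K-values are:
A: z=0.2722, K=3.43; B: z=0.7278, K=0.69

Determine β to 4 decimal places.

β = 0.5786

Iterate (Newton) starting at β = 0.37:
  β = 0.3700: g = 0.09345, g' = -0.5349 → β = 0.5447
  β = 0.5447: g = 0.01321, g' = -0.3989 → β = 0.5778
  β = 0.5778: g = 0.00029, g' = -0.3819 → β = 0.5786
Converged at β = 0.5786.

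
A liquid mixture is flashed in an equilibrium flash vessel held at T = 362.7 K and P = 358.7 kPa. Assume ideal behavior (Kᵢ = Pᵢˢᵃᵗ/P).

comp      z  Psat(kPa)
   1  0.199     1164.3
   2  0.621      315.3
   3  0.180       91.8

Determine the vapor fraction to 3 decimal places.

ψ = 0.332

Raoult's law: Kᵢ = Pᵢˢᵃᵗ/P = Pᵢˢᵃᵗ/358.7.
  K_1 = 1164.3/358.7 = 3.24589, K_2 = 315.3/358.7 = 0.87901, K_3 = 91.8/358.7 = 0.25592
Rachford–Rice: g(ψ) = Σ zᵢ(Kᵢ−1)/(1+ψ(Kᵢ−1)) = 0.
g(0) = ΣzᵢKᵢ − 1 = 0.238 and g(1) = 1 − Σzᵢ/Kᵢ = -0.471, so a root lies in (0, 1).
Newton iteration, ψ⁰ = 0.35:
  ψ = 0.350: g = -0.0093, g' = -0.507 → ψ = 0.332
Converged at ψ = 0.332.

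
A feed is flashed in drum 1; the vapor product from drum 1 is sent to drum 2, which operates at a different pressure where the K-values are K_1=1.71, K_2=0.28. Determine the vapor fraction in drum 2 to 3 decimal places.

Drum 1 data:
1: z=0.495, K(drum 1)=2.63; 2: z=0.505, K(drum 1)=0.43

V/F (drum 2) = 0.498

Drum 1:
Let ψ₁ = V/F and solve Σ zᵢ(Kᵢ−1)/(1+ψ₁(Kᵢ−1)) = 0.
Feasibility: ΣzᵢKᵢ = 1.519, Σzᵢ/Kᵢ = 1.363 — both > 1, two phases present.
Iterate (Newton) starting at ψ₁ = 0.54:
  ψ₁ = 0.540: g = 0.0133, g' = -0.714 → ψ₁ = 0.559
Converged at ψ₁ = 0.559.
Drum-1 compositions:
  1: x = 0.259, y = 0.681
  2: x = 0.741, y = 0.319
Drum-2 feed = drum-1 vapor: z₂ = (0.6814, 0.3186).
Drum 2:
Binary case is linear: z₁(K₁−1)(1+ψ₂(K₂−1)) + z₂(K₂−1)(1+ψ₂(K₁−1)) = 0
⇒ ψ₂ = [z₁(K₁−1)+z₂(K₂−1)] / [−(K₁−1)(K₂−1)] = 0.2544/0.5112 = 0.498
  1: x = 0.503, y = 0.861
  2: x = 0.497, y = 0.139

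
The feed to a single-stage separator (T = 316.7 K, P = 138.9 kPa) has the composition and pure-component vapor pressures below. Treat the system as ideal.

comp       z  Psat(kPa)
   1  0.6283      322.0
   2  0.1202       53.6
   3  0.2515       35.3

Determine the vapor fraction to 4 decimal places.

ψ = 0.6066

Raoult's law: Kᵢ = Pᵢˢᵃᵗ/P = Pᵢˢᵃᵗ/138.9.
  K_1 = 322.0/138.9 = 2.318215, K_2 = 53.6/138.9 = 0.385889, K_3 = 35.3/138.9 = 0.254140
Rachford–Rice: g(ψ) = Σ zᵢ(Kᵢ−1)/(1+ψ(Kᵢ−1)) = 0.
g(0) = ΣzᵢKᵢ − 1 = 0.5668 and g(1) = 1 − Σzᵢ/Kᵢ = -0.5721, so a root lies in (0, 1).
Newton iteration, ψ⁰ = 0.5:
  ψ = 0.5000: g = 0.09354, g' = -0.8469 → ψ = 0.6105
  ψ = 0.6105: g = -0.00354, g' = -0.9228 → ψ = 0.6066
Converged at ψ = 0.6066.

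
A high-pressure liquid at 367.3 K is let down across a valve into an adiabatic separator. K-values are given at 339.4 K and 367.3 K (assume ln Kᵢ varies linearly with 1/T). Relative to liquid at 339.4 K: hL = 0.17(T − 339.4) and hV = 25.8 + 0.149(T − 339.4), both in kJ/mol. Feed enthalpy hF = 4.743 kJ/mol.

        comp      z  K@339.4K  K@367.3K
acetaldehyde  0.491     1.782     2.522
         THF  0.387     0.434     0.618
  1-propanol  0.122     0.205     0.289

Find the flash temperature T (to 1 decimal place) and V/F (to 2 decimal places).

T = 340.8 K, V/F = 0.17

Adiabatic flash: solve Rachford–Rice at each trial T, then check hF = ψ·hV(T) + (1−ψ)·hL(T).
  T = 339.4 K: K = (1.782, 0.434, 0.205), RR gives ψ = 0.138, H_out = 3.561 kJ/mol
  T = 367.3 K: K = (2.522, 0.618, 0.289), RR gives ψ = 0.679, H_out = 21.871 kJ/mol
  T = 353.4 K: K = (2.136, 0.522, 0.245), RR gives ψ = 0.439, H_out = 13.587 kJ/mol
  T = 346.4 K: K = (1.954, 0.477, 0.225), RR gives ψ = 0.302, H_out = 8.927 kJ/mol
  T = 342.9 K: K = (1.867, 0.455, 0.215), RR gives ψ = 0.224, H_out = 6.361 kJ/mol
  T = 341.1 K: K = (1.823, 0.444, 0.210), RR gives ψ = 0.181, H_out = 4.955 kJ/mol
Linear interpolation between T = 339.4 (H_out = 3.561) and T = 341.1 (H_out = 4.955) on hF = 4.743 gives T ≈ 340.8 K, at which ψ = 0.17.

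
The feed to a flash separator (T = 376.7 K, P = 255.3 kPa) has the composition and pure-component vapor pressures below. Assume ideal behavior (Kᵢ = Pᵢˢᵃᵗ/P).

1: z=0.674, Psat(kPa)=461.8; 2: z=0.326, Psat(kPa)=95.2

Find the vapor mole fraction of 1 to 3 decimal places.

y_1 = 0.790

Raoult's law: Kᵢ = Pᵢˢᵃᵗ/P = Pᵢˢᵃᵗ/255.3.
  K_1 = 461.8/255.3 = 1.80885, K_2 = 95.2/255.3 = 0.37289
Material balance + equilibrium reduce to Σ zᵢ(Kᵢ−1)/(1+ψ(Kᵢ−1)) = 0.
Feasibility: ΣzᵢKᵢ = 1.341, Σzᵢ/Kᵢ = 1.247 — both > 1, two phases present.
Newton–Raphson from ψ = 0.5:
  ψ = 0.500: g = 0.0904, g' = -0.496 → ψ = 0.682
  ψ = 0.682: g = -0.0060, g' = -0.575 → ψ = 0.672
Converged at ψ = 0.672.
Compositions from xᵢ = zᵢ/(1+ψ(Kᵢ−1)), yᵢ = Kᵢxᵢ:
  1: x = 0.437, y = 0.790
  2: x = 0.563, y = 0.210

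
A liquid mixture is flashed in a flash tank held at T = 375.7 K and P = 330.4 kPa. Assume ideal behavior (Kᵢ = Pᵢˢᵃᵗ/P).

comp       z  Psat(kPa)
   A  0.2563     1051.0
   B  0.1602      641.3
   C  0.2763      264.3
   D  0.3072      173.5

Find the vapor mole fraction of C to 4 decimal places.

y_C = 0.2614

Raoult's law: Kᵢ = Pᵢˢᵃᵗ/P = Pᵢˢᵃᵗ/330.4.
  K_A = 1051.0/330.4 = 3.180993, K_B = 641.3/330.4 = 1.940981, K_C = 264.3/330.4 = 0.799939, K_D = 173.5/330.4 = 0.525121
Newton iteration, V/F⁰ = 0.61:
  V/F = 0.6100: g = 0.06730, g' = -0.4334 → V/F = 0.7653
  V/F = 0.7653: g = 0.00263, g' = -0.4054 → V/F = 0.7718
Converged at V/F = 0.7718.
Compositions from xᵢ = zᵢ/(1+V/F(Kᵢ−1)), yᵢ = Kᵢxᵢ:
  A: x = 0.0955, y = 0.3038
  B: x = 0.0928, y = 0.1801
  C: x = 0.3268, y = 0.2614
  D: x = 0.4849, y = 0.2546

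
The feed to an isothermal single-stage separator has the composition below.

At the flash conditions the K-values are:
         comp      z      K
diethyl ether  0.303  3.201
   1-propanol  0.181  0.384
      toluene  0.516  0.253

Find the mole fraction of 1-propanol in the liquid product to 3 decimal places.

Rachford–Rice: g(ψ) = Σ zᵢ(Kᵢ−1)/(1+ψ(Kᵢ−1)) = 0.
g(0) = ΣzᵢKᵢ − 1 = 0.170 and g(1) = 1 − Σzᵢ/Kᵢ = -1.606, so a root lies in (0, 1).
Newton–Raphson from ψ = 0.69:
  ψ = 0.690: g = -0.7246, g' = -1.665 → ψ = 0.255
  ψ = 0.255: g = -0.1812, g' = -1.138 → ψ = 0.096
  ψ = 0.096: g = 0.0172, g' = -1.413 → ψ = 0.108
Converged at ψ = 0.108.
Compositions from xᵢ = zᵢ/(1+ψ(Kᵢ−1)), yᵢ = Kᵢxᵢ:
  diethyl ether: x = 0.245, y = 0.784
  1-propanol: x = 0.194, y = 0.074
  toluene: x = 0.561, y = 0.142

x_1-propanol = 0.194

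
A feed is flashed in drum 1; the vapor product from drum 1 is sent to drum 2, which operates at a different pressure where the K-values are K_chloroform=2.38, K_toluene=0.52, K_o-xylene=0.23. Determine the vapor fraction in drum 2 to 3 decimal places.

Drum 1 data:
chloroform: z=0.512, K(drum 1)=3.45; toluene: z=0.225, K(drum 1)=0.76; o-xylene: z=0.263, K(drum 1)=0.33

Drum 1:
Let ψ₁ = V/F and solve Σ zᵢ(Kᵢ−1)/(1+ψ₁(Kᵢ−1)) = 0.
Check two-phase: ΣzᵢKᵢ = 2.024 > 1 and Σzᵢ/Kᵢ = 1.241 > 1, so g(0) = 1.024 > 0 and g(1) = -0.241 < 0.
Newton iteration, ψ₁⁰ = 0.5:
  ψ₁ = 0.500: g = 0.2374, g' = -0.904 → ψ₁ = 0.763
  ψ₁ = 0.763: g = 0.0110, g' = -0.886 → ψ₁ = 0.775
Converged at ψ₁ = 0.775.
Drum-1 compositions:
  chloroform: x = 0.177, y = 0.609
  toluene: x = 0.276, y = 0.210
  o-xylene: x = 0.547, y = 0.180
Drum-2 feed = drum-1 vapor: z₂ = (0.6094, 0.2101, 0.1805).
Drum 2:
Material balance + equilibrium reduce to Σ zᵢ(Kᵢ−1)/(1+ψ₂(Kᵢ−1)) = 0.
Feasibility: ΣzᵢKᵢ = 1.601, Σzᵢ/Kᵢ = 1.445 — both > 1, two phases present.
Newton iteration, ψ₂⁰ = 0.7:
  ψ₂ = 0.700: g = -0.0255, g' = -0.914 → ψ₂ = 0.672
  ψ₂ = 0.672: g = -0.0005, g' = -0.878 → ψ₂ = 0.671
Converged at ψ₂ = 0.671.
  chloroform: x = 0.316, y = 0.753
  toluene: x = 0.310, y = 0.161
  o-xylene: x = 0.374, y = 0.086

V/F (drum 2) = 0.671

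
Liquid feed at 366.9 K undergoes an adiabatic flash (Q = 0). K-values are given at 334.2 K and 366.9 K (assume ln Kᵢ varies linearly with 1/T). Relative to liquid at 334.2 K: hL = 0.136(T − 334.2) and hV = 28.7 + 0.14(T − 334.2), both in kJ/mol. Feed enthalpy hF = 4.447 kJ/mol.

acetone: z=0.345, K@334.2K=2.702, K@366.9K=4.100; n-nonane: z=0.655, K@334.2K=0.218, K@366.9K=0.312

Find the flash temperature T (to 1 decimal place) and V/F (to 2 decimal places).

Adiabatic flash: solve Rachford–Rice at each trial T, then check hF = ψ·hV(T) + (1−ψ)·hL(T).
  T = 334.2 K: K = (2.702, 0.218), RR gives ψ = 0.056, H_out = 1.617 kJ/mol
  T = 366.9 K: K = (4.100, 0.312), RR gives ψ = 0.290, H_out = 12.813 kJ/mol
  T = 350.5 K: K = (3.359, 0.263), RR gives ψ = 0.190, H_out = 7.692 kJ/mol
  T = 342.4 K: K = (3.022, 0.240), RR gives ψ = 0.130, H_out = 4.853 kJ/mol
  T = 338.3 K: K = (2.860, 0.229), RR gives ψ = 0.095, H_out = 3.291 kJ/mol
  T = 340.4 K: K = (2.942, 0.235), RR gives ψ = 0.114, H_out = 4.104 kJ/mol
Linear interpolation between T = 340.4 (H_out = 4.104) and T = 342.4 (H_out = 4.853) on hF = 4.447 gives T ≈ 341.3 K, at which ψ = 0.12.

T = 341.3 K, V/F = 0.12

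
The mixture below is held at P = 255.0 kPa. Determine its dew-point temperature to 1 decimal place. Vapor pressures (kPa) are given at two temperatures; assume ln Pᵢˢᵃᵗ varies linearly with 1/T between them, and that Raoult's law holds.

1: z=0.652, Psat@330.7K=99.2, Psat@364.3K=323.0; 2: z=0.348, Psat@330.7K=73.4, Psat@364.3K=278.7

Dew-point temperature: Σzᵢ·P/Pᵢˢᵃᵗ(T) = 1. Interpolate ln Pᵢˢᵃᵗ = aᵢ + bᵢ/T.
  T = 330.7 K: ΣzᵢP/Pᵢˢᵃᵗ = 2.8850
  T = 364.3 K: ΣzᵢP/Pᵢˢᵃᵗ = 0.8331
  T = 347.5 K: ΣzᵢP/Pᵢˢᵃᵗ = 1.5034
  T = 355.9 K: ΣzᵢP/Pᵢˢᵃᵗ = 1.1112
  T = 360.1 K: ΣzᵢP/Pᵢˢᵃᵗ = 0.9605
  T = 358.0 K: ΣzᵢP/Pᵢˢᵃᵗ = 1.0327
  T = 359.1 K: ΣzᵢP/Pᵢˢᵃᵗ = 0.9941
Interpolating between 358.0 K and 359.1 K gives T ≈ 358.9 K.

T = 358.9 K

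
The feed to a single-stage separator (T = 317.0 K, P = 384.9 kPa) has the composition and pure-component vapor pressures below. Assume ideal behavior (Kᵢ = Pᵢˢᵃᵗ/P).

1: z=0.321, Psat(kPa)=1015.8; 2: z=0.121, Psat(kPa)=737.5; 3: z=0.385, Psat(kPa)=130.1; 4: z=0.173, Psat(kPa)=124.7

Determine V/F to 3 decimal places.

V/F = 0.270

Raoult's law: Kᵢ = Pᵢˢᵃᵗ/P = Pᵢˢᵃᵗ/384.9.
  K_1 = 1015.8/384.9 = 2.63913, K_2 = 737.5/384.9 = 1.91608, K_3 = 130.1/384.9 = 0.33801, K_4 = 124.7/384.9 = 0.32398
Material balance + equilibrium reduce to Σ zᵢ(Kᵢ−1)/(1+V/F(Kᵢ−1)) = 0.
Feasibility: ΣzᵢKᵢ = 1.265, Σzᵢ/Kᵢ = 1.858 — both > 1, two phases present.
Newton iteration, V/F⁰ = 0.33:
  V/F = 0.330: g = -0.0501, g' = -0.830 → V/F = 0.270
Converged at V/F = 0.270.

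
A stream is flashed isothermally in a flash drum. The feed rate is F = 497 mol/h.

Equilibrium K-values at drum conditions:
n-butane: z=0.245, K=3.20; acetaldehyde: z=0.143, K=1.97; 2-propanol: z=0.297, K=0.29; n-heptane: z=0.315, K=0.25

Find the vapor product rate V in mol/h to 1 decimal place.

V = 84.8 mol/h

Let ψ = V/F and solve Σ zᵢ(Kᵢ−1)/(1+ψ(Kᵢ−1)) = 0.
g(0) = ΣzᵢKᵢ − 1 = 0.231 and g(1) = 1 − Σzᵢ/Kᵢ = -1.433, so a root lies in (0, 1).
Newton iteration, ψ⁰ = 0.47:
  ψ = 0.470: g = -0.3211, g' = -1.110 → ψ = 0.181
  ψ = 0.181: g = -0.0115, g' = -1.139 → ψ = 0.171
Converged at ψ = 0.171.
Then V = ψ·F = 0.1707·497 = 84.8 mol/h and L = F − V = 412.2 mol/h.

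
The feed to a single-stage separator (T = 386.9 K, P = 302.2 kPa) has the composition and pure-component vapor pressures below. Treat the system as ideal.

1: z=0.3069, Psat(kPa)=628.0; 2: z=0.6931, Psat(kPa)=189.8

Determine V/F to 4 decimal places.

Raoult's law: Kᵢ = Pᵢˢᵃᵗ/P = Pᵢˢᵃᵗ/302.2.
  K_1 = 628.0/302.2 = 2.078094, K_2 = 189.8/302.2 = 0.628061
Material balance + equilibrium reduce to Σ zᵢ(Kᵢ−1)/(1+V/F(Kᵢ−1)) = 0.
Feasibility: ΣzᵢKᵢ = 1.0731, Σzᵢ/Kᵢ = 1.2512 — both > 1, two phases present.
Binary case is linear: z₁(K₁−1)(1+V/F(K₂−1)) + z₂(K₂−1)(1+V/F(K₁−1)) = 0
⇒ V/F = [z₁(K₁−1)+z₂(K₂−1)] / [−(K₁−1)(K₂−1)] = 0.07308/0.40099 = 0.1822

V/F = 0.1822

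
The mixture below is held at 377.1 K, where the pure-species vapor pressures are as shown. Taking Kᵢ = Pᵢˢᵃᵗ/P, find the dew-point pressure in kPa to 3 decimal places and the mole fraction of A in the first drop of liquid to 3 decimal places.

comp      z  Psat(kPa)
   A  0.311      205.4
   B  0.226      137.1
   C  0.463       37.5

Pdew = 64.478 kPa, x_A = 0.098

At the dew point ψ → 1, so Σzᵢ/Kᵢ = 1 with Kᵢ = Pᵢˢᵃᵗ/P ⇒ 1/P = Σzᵢ/Pᵢˢᵃᵗ.
1/P = 0.311/205.4 + 0.226/137.1 + 0.463/37.5 = 0.015509 ⇒ P = 64.478 kPa
xᵢ = zᵢP/Pᵢˢᵃᵗ ⇒ x_A = 0.311·64.478/205.4 = 0.098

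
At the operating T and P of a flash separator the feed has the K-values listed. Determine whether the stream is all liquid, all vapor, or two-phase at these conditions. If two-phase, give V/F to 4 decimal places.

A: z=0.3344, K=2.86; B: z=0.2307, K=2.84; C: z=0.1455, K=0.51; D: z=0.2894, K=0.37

ΣzᵢKᵢ = 1.7929; Σzᵢ/Kᵢ = 1.2656.
Both exceed 1, so a two-phase solution exists.
Let ψ = V/F and solve Σ zᵢ(Kᵢ−1)/(1+ψ(Kᵢ−1)) = 0.
Newton–Raphson from ψ = 0.5:
  ψ = 0.5000: g = 0.18277, g' = -0.8285 → ψ = 0.7206
  ψ = 0.7206: g = 0.00417, g' = -0.8243 → ψ = 0.7256
Converged at ψ = 0.7256.

two-phase, V/F = 0.7256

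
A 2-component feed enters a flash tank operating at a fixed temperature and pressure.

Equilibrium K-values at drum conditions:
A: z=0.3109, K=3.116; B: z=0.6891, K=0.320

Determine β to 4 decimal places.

β = 0.1315

Iterate (Newton) starting at β = 0.35:
  β = 0.3500: g = -0.23699, g' = -1.0082 → β = 0.1149
  β = 0.1149: g = 0.02084, g' = -1.2756 → β = 0.1313
  β = 0.1313: g = 0.00032, g' = -1.2367 → β = 0.1315
Converged at β = 0.1315.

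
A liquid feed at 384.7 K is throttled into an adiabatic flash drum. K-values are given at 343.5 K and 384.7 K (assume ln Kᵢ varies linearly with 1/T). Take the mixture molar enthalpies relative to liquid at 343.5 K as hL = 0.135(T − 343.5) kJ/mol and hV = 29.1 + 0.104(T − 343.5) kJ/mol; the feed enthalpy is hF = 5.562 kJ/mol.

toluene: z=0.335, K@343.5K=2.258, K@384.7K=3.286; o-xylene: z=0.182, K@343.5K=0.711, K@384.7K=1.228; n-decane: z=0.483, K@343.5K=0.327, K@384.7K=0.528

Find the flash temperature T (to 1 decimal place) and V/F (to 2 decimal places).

Adiabatic flash: solve Rachford–Rice at each trial T, then check hF = ψ·hV(T) + (1−ψ)·hL(T).
  T = 343.5 K: K = (2.258, 0.711, 0.327), RR gives ψ = 0.059, H_out = 1.729 kJ/mol
  T = 384.7 K: K = (3.286, 1.228, 0.528), RR gives ψ = 0.680, H_out = 24.481 kJ/mol
  T = 364.1 K: K = (2.753, 0.949, 0.421), RR gives ψ = 0.356, H_out = 12.914 kJ/mol
  T = 353.8 K: K = (2.500, 0.825, 0.372), RR gives ψ = 0.210, H_out = 7.436 kJ/mol
  T = 348.6 K: K = (2.377, 0.766, 0.349), RR gives ψ = 0.135, H_out = 4.608 kJ/mol
  T = 351.2 K: K = (2.438, 0.795, 0.361), RR gives ψ = 0.173, H_out = 6.032 kJ/mol
  T = 349.9 K: K = (2.407, 0.781, 0.355), RR gives ψ = 0.154, H_out = 5.323 kJ/mol
Linear interpolation between T = 349.9 (H_out = 5.323) and T = 351.2 (H_out = 6.032) on hF = 5.562 gives T ≈ 350.3 K, at which ψ = 0.16.

T = 350.3 K, V/F = 0.16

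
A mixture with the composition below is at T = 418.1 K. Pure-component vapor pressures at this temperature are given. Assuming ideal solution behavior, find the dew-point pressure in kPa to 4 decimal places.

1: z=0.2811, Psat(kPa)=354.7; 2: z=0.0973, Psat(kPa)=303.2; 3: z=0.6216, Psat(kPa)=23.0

At the dew point ψ → 1, so Σzᵢ/Kᵢ = 1 with Kᵢ = Pᵢˢᵃᵗ/P ⇒ 1/P = Σzᵢ/Pᵢˢᵃᵗ.
1/P = 0.2811/354.7 + 0.0973/303.2 + 0.6216/23.0 = 0.0281395 ⇒ P = 35.5372 kPa

Pdew = 35.5372 kPa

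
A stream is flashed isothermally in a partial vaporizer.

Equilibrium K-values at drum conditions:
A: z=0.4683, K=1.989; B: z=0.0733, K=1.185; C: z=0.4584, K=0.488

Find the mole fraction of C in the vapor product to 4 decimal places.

y_C = 0.3041

Rachford–Rice: g(ψ) = Σ zᵢ(Kᵢ−1)/(1+ψ(Kᵢ−1)) = 0.
Feasibility: ΣzᵢKᵢ = 1.2420, Σzᵢ/Kᵢ = 1.2366 — both > 1, two phases present.
Newton–Raphson from ψ = 0.34:
  ψ = 0.3400: g = 0.07519, g' = -0.4349 → ψ = 0.5129
  ψ = 0.5129: g = 0.00139, g' = -0.4247 → ψ = 0.5162
Converged at ψ = 0.5162.
Compositions from xᵢ = zᵢ/(1+ψ(Kᵢ−1)), yᵢ = Kᵢxᵢ:
  A: x = 0.3100, y = 0.6167
  B: x = 0.0669, y = 0.0793
  C: x = 0.6231, y = 0.3041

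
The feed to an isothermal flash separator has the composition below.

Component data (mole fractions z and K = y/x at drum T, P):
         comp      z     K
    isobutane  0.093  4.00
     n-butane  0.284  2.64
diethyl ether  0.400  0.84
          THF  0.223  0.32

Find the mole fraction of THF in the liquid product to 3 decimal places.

x_THF = 0.382

Newton–Raphson from ψ = 0.5:
  ψ = 0.500: g = 0.0682, g' = -0.613 → ψ = 0.611
  ψ = 0.611: g = 0.0007, g' = -0.609 → ψ = 0.612
Converged at ψ = 0.612.
Compositions from xᵢ = zᵢ/(1+ψ(Kᵢ−1)), yᵢ = Kᵢxᵢ:
  isobutane: x = 0.033, y = 0.131
  n-butane: x = 0.142, y = 0.374
  diethyl ether: x = 0.443, y = 0.372
  THF: x = 0.382, y = 0.122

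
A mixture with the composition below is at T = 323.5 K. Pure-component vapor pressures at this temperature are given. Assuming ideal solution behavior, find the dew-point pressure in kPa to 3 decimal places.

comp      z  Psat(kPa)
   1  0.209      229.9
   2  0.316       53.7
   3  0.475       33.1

Pdew = 47.295 kPa

At the dew point ψ → 1, so Σzᵢ/Kᵢ = 1 with Kᵢ = Pᵢˢᵃᵗ/P ⇒ 1/P = Σzᵢ/Pᵢˢᵃᵗ.
1/P = 0.209/229.9 + 0.316/53.7 + 0.475/33.1 = 0.021144 ⇒ P = 47.295 kPa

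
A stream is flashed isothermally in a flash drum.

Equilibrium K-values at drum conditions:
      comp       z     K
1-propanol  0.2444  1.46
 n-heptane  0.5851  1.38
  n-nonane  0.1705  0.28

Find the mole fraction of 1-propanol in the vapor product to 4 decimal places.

y_1-propanol = 0.2672

Let β = V/F and solve Σ zᵢ(Kᵢ−1)/(1+β(Kᵢ−1)) = 0.
g(0) = ΣzᵢKᵢ − 1 = 0.2120 and g(1) = 1 − Σzᵢ/Kᵢ = -0.2003, so a root lies in (0, 1).
Newton–Raphson from β = 0.59:
  β = 0.5900: g = 0.05662, g' = -0.3555 → β = 0.7493
  β = 0.7493: g = -0.00989, g' = -0.4965 → β = 0.7293
  β = 0.7293: g = -0.00024, g' = -0.4727 → β = 0.7288
Converged at β = 0.7288.
Compositions from xᵢ = zᵢ/(1+β(Kᵢ−1)), yᵢ = Kᵢxᵢ:
  1-propanol: x = 0.1830, y = 0.2672
  n-heptane: x = 0.4582, y = 0.6323
  n-nonane: x = 0.3588, y = 0.1005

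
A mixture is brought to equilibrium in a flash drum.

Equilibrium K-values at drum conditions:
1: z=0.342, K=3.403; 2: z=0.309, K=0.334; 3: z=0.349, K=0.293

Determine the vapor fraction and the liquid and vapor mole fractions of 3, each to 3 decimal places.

ψ = 0.223, x_3 = 0.414, y_3 = 0.121

Let ψ = V/F and solve Σ zᵢ(Kᵢ−1)/(1+ψ(Kᵢ−1)) = 0.
Check two-phase: ΣzᵢKᵢ = 1.369 > 1 and Σzᵢ/Kᵢ = 2.217 > 1, so g(0) = 0.369 > 0 and g(1) = -1.217 < 0.
Iterate (Newton) starting at ψ = 0.5:
  ψ = 0.500: g = -0.3169, g' = -1.133 → ψ = 0.220
  ψ = 0.220: g = 0.0039, g' = -1.277 → ψ = 0.223
Converged at ψ = 0.223.
Compositions from xᵢ = zᵢ/(1+ψ(Kᵢ−1)), yᵢ = Kᵢxᵢ:
  1: x = 0.223, y = 0.757
  2: x = 0.363, y = 0.121
  3: x = 0.414, y = 0.121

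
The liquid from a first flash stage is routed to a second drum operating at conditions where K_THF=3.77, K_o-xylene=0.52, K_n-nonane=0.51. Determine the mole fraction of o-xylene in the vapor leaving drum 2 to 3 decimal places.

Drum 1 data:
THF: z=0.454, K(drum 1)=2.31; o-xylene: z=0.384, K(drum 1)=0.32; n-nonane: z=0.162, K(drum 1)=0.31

y_o-xylene (drum 2) = 0.311

Drum 1:
Rachford–Rice: g(ψ₁) = Σ zᵢ(Kᵢ−1)/(1+ψ₁(Kᵢ−1)) = 0.
Feasibility: ΣzᵢKᵢ = 1.222, Σzᵢ/Kᵢ = 1.919 — both > 1, two phases present.
Newton–Raphson from ψ₁ = 0.5:
  ψ₁ = 0.500: g = -0.2069, g' = -0.872 → ψ₁ = 0.263
  ψ₁ = 0.263: g = -0.0119, g' = -0.809 → ψ₁ = 0.248
Converged at ψ₁ = 0.248.
Drum-1 compositions:
  THF: x = 0.343, y = 0.792
  o-xylene: x = 0.462, y = 0.148
  n-nonane: x = 0.195, y = 0.061
Drum-2 feed = drum-1 liquid: z₂ = (0.3427, 0.4619, 0.1954).
Drum 2:
Rachford–Rice: g(ψ₂) = Σ zᵢ(Kᵢ−1)/(1+ψ₂(Kᵢ−1)) = 0.
g(0) = ΣzᵢKᵢ − 1 = 0.632 and g(1) = 1 − Σzᵢ/Kᵢ = -0.362, so a root lies in (0, 1).
Iterate (Newton) starting at ψ₂ = 0.32:
  ψ₂ = 0.320: g = 0.1277, g' = -0.953 → ψ₂ = 0.454
  ψ₂ = 0.454: g = 0.0139, g' = -0.768 → ψ₂ = 0.472
Converged at ψ₂ = 0.472.
  THF: x = 0.148, y = 0.560
  o-xylene: x = 0.597, y = 0.311
  n-nonane: x = 0.254, y = 0.130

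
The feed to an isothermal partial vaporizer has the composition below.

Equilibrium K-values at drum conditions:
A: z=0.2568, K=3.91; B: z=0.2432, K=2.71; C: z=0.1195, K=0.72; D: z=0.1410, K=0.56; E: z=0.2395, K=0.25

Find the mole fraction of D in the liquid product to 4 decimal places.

Material balance + equilibrium reduce to Σ zᵢ(Kᵢ−1)/(1+ψ(Kᵢ−1)) = 0.
g(0) = ΣzᵢKᵢ − 1 = 0.8880 and g(1) = 1 − Σzᵢ/Kᵢ = -0.5312, so a root lies in (0, 1).
Newton iteration, ψ⁰ = 0.3:
  ψ = 0.3000: g = 0.33407, g' = -1.2022 → ψ = 0.5779
  ψ = 0.5779: g = 0.04771, g' = -0.9644 → ψ = 0.6273
  ψ = 0.6273: g = -0.00041, g' = -0.9843 → ψ = 0.6269
Converged at ψ = 0.6269.
Compositions from xᵢ = zᵢ/(1+ψ(Kᵢ−1)), yᵢ = Kᵢxᵢ:
  A: x = 0.0909, y = 0.3555
  B: x = 0.1174, y = 0.3181
  C: x = 0.1449, y = 0.1044
  D: x = 0.1947, y = 0.1090
  E: x = 0.4521, y = 0.1130

x_D = 0.1947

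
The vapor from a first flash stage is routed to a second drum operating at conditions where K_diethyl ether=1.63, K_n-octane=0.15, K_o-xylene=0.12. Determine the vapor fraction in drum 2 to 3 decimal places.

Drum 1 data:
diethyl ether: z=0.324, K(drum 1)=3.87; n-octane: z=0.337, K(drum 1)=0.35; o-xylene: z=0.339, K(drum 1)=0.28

V/F (drum 2) = 0.461

Drum 1:
Let ψ₁ = V/F and solve Σ zᵢ(Kᵢ−1)/(1+ψ₁(Kᵢ−1)) = 0.
g(0) = ΣzᵢKᵢ − 1 = 0.467 and g(1) = 1 − Σzᵢ/Kᵢ = -1.257, so a root lies in (0, 1).
Newton–Raphson from ψ₁ = 0.6:
  ψ₁ = 0.600: g = -0.4472, g' = -1.288 → ψ₁ = 0.253
  ψ₁ = 0.253: g = -0.0214, g' = -1.363 → ψ₁ = 0.237
Converged at ψ₁ = 0.237.
Drum-1 compositions:
  diethyl ether: x = 0.193, y = 0.746
  n-octane: x = 0.398, y = 0.139
  o-xylene: x = 0.409, y = 0.114
Drum-2 feed = drum-1 vapor: z₂ = (0.7461, 0.1394, 0.1145).
Drum 2:
Let ψ₂ = V/F and solve Σ zᵢ(Kᵢ−1)/(1+ψ₂(Kᵢ−1)) = 0.
g(0) = ΣzᵢKᵢ − 1 = 0.251 and g(1) = 1 − Σzᵢ/Kᵢ = -1.341, so a root lies in (0, 1).
Newton iteration, ψ₂⁰ = 0.5:
  ψ₂ = 0.500: g = -0.0286, g' = -0.759 → ψ₂ = 0.462
  ψ₂ = 0.462: g = -0.0011, g' = -0.703 → ψ₂ = 0.461
Converged at ψ₂ = 0.461.
  diethyl ether: x = 0.578, y = 0.943
  n-octane: x = 0.229, y = 0.034
  o-xylene: x = 0.193, y = 0.023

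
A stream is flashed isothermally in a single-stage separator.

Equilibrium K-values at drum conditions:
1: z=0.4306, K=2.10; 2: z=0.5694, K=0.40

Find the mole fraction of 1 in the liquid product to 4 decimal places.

Rachford–Rice: g(ψ) = Σ zᵢ(Kᵢ−1)/(1+ψ(Kᵢ−1)) = 0.
g(0) = ΣzᵢKᵢ − 1 = 0.1320 and g(1) = 1 − Σzᵢ/Kᵢ = -0.6285, so a root lies in (0, 1).
Binary case is linear: z₁(K₁−1)(1+ψ(K₂−1)) + z₂(K₂−1)(1+ψ(K₁−1)) = 0
⇒ ψ = [z₁(K₁−1)+z₂(K₂−1)] / [−(K₁−1)(K₂−1)] = 0.13202/0.66000 = 0.2000
Compositions from xᵢ = zᵢ/(1+ψ(Kᵢ−1)), yᵢ = Kᵢxᵢ:
  1: x = 0.3529, y = 0.7412
  2: x = 0.6471, y = 0.2588

x_1 = 0.3529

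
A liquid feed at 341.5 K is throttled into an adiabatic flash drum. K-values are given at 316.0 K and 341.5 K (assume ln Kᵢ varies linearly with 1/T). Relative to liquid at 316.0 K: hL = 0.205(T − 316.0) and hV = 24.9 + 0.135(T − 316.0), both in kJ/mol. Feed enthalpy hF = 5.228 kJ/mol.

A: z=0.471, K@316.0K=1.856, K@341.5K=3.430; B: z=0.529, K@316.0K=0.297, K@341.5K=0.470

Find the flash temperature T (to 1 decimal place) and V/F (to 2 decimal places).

T = 319.6 K, V/F = 0.18

Adiabatic flash: solve Rachford–Rice at each trial T, then check hF = ψ·hV(T) + (1−ψ)·hL(T).
  T = 316.0 K: K = (1.856, 0.297), RR gives ψ = 0.052, H_out = 1.295 kJ/mol
  T = 341.5 K: K = (3.430, 0.470), RR gives ψ = 0.671, H_out = 20.737 kJ/mol
  T = 328.8 K: K = (2.556, 0.377), RR gives ψ = 0.416, H_out = 12.622 kJ/mol
  T = 322.4 K: K = (2.185, 0.336), RR gives ψ = 0.263, H_out = 7.731 kJ/mol
  T = 319.2 K: K = (2.016, 0.316), RR gives ψ = 0.168, H_out = 4.791 kJ/mol
  T = 320.8 K: K = (2.099, 0.326), RR gives ψ = 0.217, H_out = 6.317 kJ/mol
  T = 320.0 K: K = (2.057, 0.321), RR gives ψ = 0.193, H_out = 5.569 kJ/mol
Linear interpolation between T = 319.2 (H_out = 4.791) and T = 320.0 (H_out = 5.569) on hF = 5.228 gives T ≈ 319.6 K, at which ψ = 0.18.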